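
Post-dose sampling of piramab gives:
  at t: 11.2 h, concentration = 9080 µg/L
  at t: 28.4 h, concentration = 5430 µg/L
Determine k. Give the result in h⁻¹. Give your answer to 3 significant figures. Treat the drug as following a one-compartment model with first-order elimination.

k = ln(C₁/C₂) / (t₂ − t₁) = ln(9080/5430) / (28.4 − 11.2)
  = 0.5141 / 17.20 = 0.02989 h⁻¹

0.0299 h⁻¹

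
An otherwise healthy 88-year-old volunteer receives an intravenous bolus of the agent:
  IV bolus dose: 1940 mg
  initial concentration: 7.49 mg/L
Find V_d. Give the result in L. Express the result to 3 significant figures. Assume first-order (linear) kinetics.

Vd = Dose / C₀ = 1940 / 7.49 = 259.0 L

259 L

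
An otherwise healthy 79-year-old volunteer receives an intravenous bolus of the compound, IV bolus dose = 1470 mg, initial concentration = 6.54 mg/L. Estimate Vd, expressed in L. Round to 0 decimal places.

Vd = Dose / C₀ = 1470 / 6.54 = 224.8 L

225 L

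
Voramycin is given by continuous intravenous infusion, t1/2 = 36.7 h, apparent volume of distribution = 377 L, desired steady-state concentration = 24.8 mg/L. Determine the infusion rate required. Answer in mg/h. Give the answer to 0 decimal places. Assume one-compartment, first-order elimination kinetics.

177 mg/h

k = ln2 / t½ = 0.693147 / 36.7 = 0.01889 h⁻¹
CL = k × Vd = 0.01889 × 377 = 7.122 L/h
At steady state, infusion rate R₀ = Css × CL = 24.8 × 7.122 = 176.6 mg/h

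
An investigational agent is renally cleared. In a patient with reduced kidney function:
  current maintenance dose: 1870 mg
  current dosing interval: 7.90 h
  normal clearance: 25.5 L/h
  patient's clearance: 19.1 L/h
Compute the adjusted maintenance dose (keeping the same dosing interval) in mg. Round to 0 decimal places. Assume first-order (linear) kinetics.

To keep the same average steady-state level, dosing rate must scale with clearance.
CL ratio = 19.1 / 25.5 = 0.7490
New dose (same interval) = 1870 × 0.7490 = 1401 mg

1401 mg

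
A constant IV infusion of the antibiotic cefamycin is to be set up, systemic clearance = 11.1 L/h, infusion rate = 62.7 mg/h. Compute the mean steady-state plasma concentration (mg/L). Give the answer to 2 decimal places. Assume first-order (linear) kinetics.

5.65 mg/L

At steady state Css = R₀ / CL = 62.7 / 11.10 = 5.649 mg/L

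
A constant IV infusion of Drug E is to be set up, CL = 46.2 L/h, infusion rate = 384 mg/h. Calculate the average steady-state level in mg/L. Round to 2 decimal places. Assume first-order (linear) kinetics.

At steady state Css = R₀ / CL = 384 / 46.20 = 8.312 mg/L

8.31 mg/L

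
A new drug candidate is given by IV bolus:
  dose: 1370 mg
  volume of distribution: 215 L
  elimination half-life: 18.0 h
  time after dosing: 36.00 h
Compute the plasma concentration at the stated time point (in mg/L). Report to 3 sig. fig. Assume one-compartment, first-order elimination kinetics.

C₀ = Dose / Vd = 1370 / 215 = 6.372 mg/L
k = ln2 / t½ = 0.693147 / 18.0 = 0.03851 h⁻¹
t / t½ = 36.00 / 18.0 = 2 half-lives
C = C₀ × (1/2)^2 = 6.372 × 0.2500 = 1.593 mg/L

1.59 mg/L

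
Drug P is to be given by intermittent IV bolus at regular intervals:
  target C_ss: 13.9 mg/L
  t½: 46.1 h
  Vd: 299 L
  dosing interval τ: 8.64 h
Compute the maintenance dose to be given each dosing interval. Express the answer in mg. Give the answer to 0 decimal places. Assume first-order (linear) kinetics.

540 mg

k = ln2 / t½ = 0.693147 / 46.1 = 0.01504 h⁻¹
CL = k × Vd = 0.01504 × 299 = 4.497 L/h
At steady state, Dose/τ = Css × CL.
Dose = Css × CL × τ = 13.9 × 4.497 × 8.64 = 540.1 mg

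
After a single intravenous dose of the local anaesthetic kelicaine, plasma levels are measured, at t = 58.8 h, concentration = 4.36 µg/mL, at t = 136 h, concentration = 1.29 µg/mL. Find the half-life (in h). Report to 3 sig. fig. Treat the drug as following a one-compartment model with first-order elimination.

k = ln(C₁/C₂) / (t₂ − t₁) = ln(4.36/1.29) / (136 − 58.8)
  = 1.218 / 77.20 = 0.01578 h⁻¹
t½ = ln2 / k = 0.693147 / 0.01578 = 43.93 h

43.9 h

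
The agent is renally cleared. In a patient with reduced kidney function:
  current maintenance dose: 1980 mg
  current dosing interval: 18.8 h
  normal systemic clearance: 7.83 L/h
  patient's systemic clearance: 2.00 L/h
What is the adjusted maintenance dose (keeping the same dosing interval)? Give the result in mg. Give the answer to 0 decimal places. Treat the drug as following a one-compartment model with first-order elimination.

506 mg

To keep the same average steady-state level, dosing rate must scale with clearance.
CL ratio = 2.00 / 7.83 = 0.2554
New dose (same interval) = 1980 × 0.2554 = 505.7 mg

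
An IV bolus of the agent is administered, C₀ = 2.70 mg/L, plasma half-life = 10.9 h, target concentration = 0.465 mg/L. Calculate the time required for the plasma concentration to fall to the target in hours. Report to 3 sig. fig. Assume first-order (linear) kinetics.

k = ln2 / t½ = 0.693147 / 10.9 = 0.06359 h⁻¹
t = ln(C₀ / C) / k = ln(2.700 / 0.465) / 0.06359
  = ln(5.806) / 0.06359 = 1.759 / 0.06359 = 27.66 h

27.7 h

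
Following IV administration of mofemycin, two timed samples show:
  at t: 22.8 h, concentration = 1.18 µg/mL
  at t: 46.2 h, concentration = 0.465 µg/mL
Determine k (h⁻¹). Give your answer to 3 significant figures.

0.0398 h⁻¹

k = ln(C₁/C₂) / (t₂ − t₁) = ln(1.18/0.465) / (46.2 − 22.8)
  = 0.9312 / 23.40 = 0.03979 h⁻¹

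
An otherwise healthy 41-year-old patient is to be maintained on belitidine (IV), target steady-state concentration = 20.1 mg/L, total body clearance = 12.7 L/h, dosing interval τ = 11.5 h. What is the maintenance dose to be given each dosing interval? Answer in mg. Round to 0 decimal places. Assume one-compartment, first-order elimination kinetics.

At steady state, Dose/τ = Css × CL.
Dose = Css × CL × τ = 20.1 × 12.70 × 11.5 = 2936 mg

2936 mg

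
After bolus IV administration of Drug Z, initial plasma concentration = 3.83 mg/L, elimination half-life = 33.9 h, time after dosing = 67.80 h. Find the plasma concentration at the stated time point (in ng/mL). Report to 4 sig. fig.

k = ln2 / t½ = 0.693147 / 33.9 = 0.02045 h⁻¹
t / t½ = 67.80 / 33.9 = 2 half-lives
C = C₀ × (1/2)^2 = 3.830 × 0.2500 = 0.9575 mg/L
Convert: 0.9575 mg/L × 1000 = 957.5 ng/mL

957.5 ng/mL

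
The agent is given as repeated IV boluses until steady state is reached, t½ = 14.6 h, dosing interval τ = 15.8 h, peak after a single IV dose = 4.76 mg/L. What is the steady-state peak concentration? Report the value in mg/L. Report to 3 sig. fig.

9.02 mg/L

k = ln2 / t½ = 0.693147 / 14.6 = 0.04748 h⁻¹
e^(−kτ) = e^(−0.04748 × 15.8) = 0.4723
Accumulation ratio R = 1 / (1 − e^(−kτ)) = 1 / (1 − 0.4723) = 1.895
Steady-state peak = C₀ × R = 4.76 × 1.895 = 9.020 mg/L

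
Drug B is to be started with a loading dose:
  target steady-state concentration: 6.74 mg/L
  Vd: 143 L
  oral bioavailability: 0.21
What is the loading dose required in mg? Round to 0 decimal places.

LD = Css × Vd / F = 6.74 × 143 / 0.21 = 4590 mg

4590 mg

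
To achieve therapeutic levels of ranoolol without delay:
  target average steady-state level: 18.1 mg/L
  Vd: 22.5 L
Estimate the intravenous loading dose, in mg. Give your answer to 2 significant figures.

410 mg

LD = Css × Vd = 18.1 × 22.5 = 407.3 mg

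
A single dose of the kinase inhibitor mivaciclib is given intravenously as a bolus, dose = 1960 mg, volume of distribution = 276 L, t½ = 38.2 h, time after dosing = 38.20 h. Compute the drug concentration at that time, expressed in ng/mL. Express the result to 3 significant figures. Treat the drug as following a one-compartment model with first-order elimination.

C₀ = Dose / Vd = 1960 / 276 = 7.101 mg/L
k = ln2 / t½ = 0.693147 / 38.2 = 0.01815 h⁻¹
t / t½ = 38.20 / 38.2 = 1 half-lives
C = C₀ × (1/2)^1 = 7.101 × 0.5000 = 3.551 mg/L
Convert: 3.551 mg/L × 1000 = 3551 ng/mL

3550 ng/mL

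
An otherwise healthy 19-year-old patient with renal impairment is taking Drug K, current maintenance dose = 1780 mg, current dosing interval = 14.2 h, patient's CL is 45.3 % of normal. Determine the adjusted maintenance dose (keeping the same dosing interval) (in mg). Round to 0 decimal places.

806 mg

To keep the same average steady-state level, dosing rate must scale with clearance.
CL ratio = 45.3 / 100 = 0.4530
New dose (same interval) = 1780 × 0.4530 = 806.3 mg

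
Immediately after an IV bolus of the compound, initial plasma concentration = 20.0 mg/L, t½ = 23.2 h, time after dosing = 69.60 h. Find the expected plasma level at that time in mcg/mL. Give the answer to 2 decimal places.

k = ln2 / t½ = 0.693147 / 23.2 = 0.02988 h⁻¹
t / t½ = 69.60 / 23.2 = 3 half-lives
C = C₀ × (1/2)^3 = 20.00 × 0.1250 = 2.500 mg/L
(2.500 mg/L = 2.500 mcg/mL)

2.50 mcg/mL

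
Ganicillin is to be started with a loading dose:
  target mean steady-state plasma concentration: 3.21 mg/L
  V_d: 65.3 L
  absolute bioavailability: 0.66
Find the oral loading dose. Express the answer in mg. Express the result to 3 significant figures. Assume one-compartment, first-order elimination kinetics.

LD = Css × Vd / F = 3.21 × 65.3 / 0.66 = 317.6 mg

318 mg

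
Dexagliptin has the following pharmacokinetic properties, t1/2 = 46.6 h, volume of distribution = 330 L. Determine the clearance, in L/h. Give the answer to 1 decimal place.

k = ln2 / t½ = 0.693147 / 46.6 = 0.01487 h⁻¹
CL = k × Vd = 0.01487 × 330 = 4.907 L/h

4.9 L/h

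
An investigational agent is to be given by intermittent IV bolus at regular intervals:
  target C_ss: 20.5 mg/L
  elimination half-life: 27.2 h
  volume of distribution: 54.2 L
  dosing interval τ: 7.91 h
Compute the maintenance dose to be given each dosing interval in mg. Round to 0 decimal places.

224 mg

k = ln2 / t½ = 0.693147 / 27.2 = 0.02548 h⁻¹
CL = k × Vd = 0.02548 × 54.2 = 1.381 L/h
At steady state, Dose/τ = Css × CL.
Dose = Css × CL × τ = 20.5 × 1.381 × 7.91 = 223.9 mg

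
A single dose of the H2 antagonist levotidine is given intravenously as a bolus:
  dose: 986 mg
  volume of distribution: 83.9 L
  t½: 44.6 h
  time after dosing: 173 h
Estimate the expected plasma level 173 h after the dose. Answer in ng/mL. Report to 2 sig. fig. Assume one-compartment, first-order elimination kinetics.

800 ng/mL

C₀ = Dose / Vd = 986.0 / 83.9 = 11.75 mg/L
k = ln2 / t½ = 0.693147 / 44.6 = 0.01554 h⁻¹
C = C₀ · e^(−k·t) = 11.75 × e^(−0.01554 × 173)
  = 11.75 × 0.06799 = 0.7989 mg/L
Convert: 0.7989 mg/L × 1000 = 798.9 ng/mL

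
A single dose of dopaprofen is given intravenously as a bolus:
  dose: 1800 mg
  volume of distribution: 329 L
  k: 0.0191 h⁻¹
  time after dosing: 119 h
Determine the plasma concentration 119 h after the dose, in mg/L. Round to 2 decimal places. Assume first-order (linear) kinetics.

C₀ = Dose / Vd = 1800 / 329 = 5.471 mg/L
C = C₀ · e^(−k·t) = 5.471 × e^(−0.01910 × 119)
  = 5.471 × 0.1030 = 0.5635 mg/L

0.56 mg/L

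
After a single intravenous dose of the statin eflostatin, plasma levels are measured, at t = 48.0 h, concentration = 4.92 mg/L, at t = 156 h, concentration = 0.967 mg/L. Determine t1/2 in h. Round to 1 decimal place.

46.0 h

k = ln(C₁/C₂) / (t₂ − t₁) = ln(4.92/0.967) / (156 − 48.0)
  = 1.627 / 108.0 = 0.01506 h⁻¹
t½ = ln2 / k = 0.693147 / 0.01506 = 46.03 h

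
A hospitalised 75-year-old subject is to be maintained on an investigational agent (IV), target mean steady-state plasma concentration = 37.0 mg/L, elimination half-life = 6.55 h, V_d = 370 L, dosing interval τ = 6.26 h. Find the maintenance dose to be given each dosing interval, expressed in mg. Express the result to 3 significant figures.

k = ln2 / t½ = 0.693147 / 6.55 = 0.1058 h⁻¹
CL = k × Vd = 0.1058 × 370 = 39.15 L/h
At steady state, Dose/τ = Css × CL.
Dose = Css × CL × τ = 37.0 × 39.15 × 6.26 = 9068 mg

9070 mg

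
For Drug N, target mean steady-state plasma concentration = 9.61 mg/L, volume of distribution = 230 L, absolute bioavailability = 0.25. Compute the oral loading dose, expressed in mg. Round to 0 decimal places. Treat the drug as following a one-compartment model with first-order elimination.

8841 mg

LD = Css × Vd / F = 9.61 × 230 / 0.25 = 8841 mg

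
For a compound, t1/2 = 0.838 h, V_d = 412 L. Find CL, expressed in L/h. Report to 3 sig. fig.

k = ln2 / t½ = 0.693147 / 0.838 = 0.8271 h⁻¹
CL = k × Vd = 0.8271 × 412 = 340.8 L/h

341 L/h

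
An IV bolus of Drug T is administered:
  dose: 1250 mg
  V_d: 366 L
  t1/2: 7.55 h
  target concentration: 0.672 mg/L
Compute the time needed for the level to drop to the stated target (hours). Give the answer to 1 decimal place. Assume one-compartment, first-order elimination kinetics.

17.7 h

C₀ = Dose / Vd = 1250 / 366 = 3.415 mg/L
k = ln2 / t½ = 0.693147 / 7.55 = 0.09181 h⁻¹
t = ln(C₀ / C) / k = ln(3.415 / 0.672) / 0.09181
  = ln(5.082) / 0.09181 = 1.626 / 0.09181 = 17.71 h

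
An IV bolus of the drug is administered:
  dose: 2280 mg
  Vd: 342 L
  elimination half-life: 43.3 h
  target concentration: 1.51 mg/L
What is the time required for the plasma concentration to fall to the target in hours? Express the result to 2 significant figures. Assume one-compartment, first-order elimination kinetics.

93 h

C₀ = Dose / Vd = 2280 / 342 = 6.667 mg/L
k = ln2 / t½ = 0.693147 / 43.3 = 0.01601 h⁻¹
t = ln(C₀ / C) / k = ln(6.667 / 1.51) / 0.01601
  = ln(4.415) / 0.01601 = 1.485 / 0.01601 = 92.75 h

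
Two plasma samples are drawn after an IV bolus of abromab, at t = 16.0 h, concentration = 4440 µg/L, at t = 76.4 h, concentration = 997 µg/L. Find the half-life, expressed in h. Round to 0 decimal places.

k = ln(C₁/C₂) / (t₂ − t₁) = ln(4440/997) / (76.4 − 16.0)
  = 1.494 / 60.40 = 0.02474 h⁻¹
t½ = ln2 / k = 0.693147 / 0.02474 = 28.02 h

28 h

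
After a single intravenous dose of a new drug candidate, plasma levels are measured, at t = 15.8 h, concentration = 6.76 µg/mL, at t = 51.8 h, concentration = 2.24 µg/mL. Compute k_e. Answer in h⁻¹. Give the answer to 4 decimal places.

0.0307 h⁻¹

k = ln(C₁/C₂) / (t₂ − t₁) = ln(6.76/2.24) / (51.8 − 15.8)
  = 1.105 / 36.00 = 0.03069 h⁻¹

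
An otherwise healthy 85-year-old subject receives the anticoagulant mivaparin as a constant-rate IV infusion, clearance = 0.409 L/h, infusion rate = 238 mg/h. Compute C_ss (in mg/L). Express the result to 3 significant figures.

582 mg/L

At steady state Css = R₀ / CL = 238 / 0.4090 = 581.9 mg/L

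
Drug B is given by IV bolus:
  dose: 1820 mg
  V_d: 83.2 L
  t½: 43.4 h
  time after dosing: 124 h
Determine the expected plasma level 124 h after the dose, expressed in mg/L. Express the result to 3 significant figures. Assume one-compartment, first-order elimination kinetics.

3.02 mg/L

C₀ = Dose / Vd = 1820 / 83.2 = 21.88 mg/L
k = ln2 / t½ = 0.693147 / 43.4 = 0.01597 h⁻¹
C = C₀ · e^(−k·t) = 21.88 × e^(−0.01597 × 124)
  = 21.88 × 0.1380 = 3.019 mg/L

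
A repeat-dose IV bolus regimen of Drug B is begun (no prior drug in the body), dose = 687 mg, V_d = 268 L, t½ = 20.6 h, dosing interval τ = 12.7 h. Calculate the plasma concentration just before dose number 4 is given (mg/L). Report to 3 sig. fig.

3.47 mg/L

C₀ per dose = Dose / Vd = 687 / 268 = 2.563 mg/L
k = ln2 / t½ = 0.693147 / 20.6 = 0.03365 h⁻¹
Fraction remaining after one interval: r = e^(−kτ) = e^(−0.03365 × 12.7) = 0.6522
Before dose 4, 3 doses have been given (aged 1τ, 2τ, 3τ).
C_trough = C₀ × (r + r² + … + r^3) = C₀ × r(1−r^3)/(1−r)
        = 2.563 × 0.6522 × (1 − 0.2774) / (1 − 0.6522) = 3.473 mg/L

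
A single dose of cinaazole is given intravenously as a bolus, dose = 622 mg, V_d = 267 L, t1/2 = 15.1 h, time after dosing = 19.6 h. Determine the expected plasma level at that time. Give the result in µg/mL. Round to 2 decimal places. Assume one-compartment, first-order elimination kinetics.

0.95 µg/mL

C₀ = Dose / Vd = 622.0 / 267 = 2.330 mg/L
k = ln2 / t½ = 0.693147 / 15.1 = 0.04590 h⁻¹
C = C₀ · e^(−k·t) = 2.330 × e^(−0.04590 × 19.6)
  = 2.330 × 0.4067 = 0.9476 mg/L
(0.9476 mg/L = 0.9476 µg/mL)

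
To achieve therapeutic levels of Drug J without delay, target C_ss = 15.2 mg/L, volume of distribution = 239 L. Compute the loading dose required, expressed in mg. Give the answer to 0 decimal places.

LD = Css × Vd = 15.2 × 239 = 3633 mg

3633 mg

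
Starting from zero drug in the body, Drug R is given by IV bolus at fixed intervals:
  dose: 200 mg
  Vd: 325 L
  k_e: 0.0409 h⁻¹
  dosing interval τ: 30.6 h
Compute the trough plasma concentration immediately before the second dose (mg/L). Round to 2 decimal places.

0.18 mg/L

C₀ per dose = Dose / Vd = 200 / 325 = 0.6154 mg/L
Fraction remaining after one interval: r = e^(−kτ) = e^(−0.04090 × 30.6) = 0.2861
Before dose 2, 1 dose has been given (aged 1τ).
C_trough = C₀ × r = 0.6154 × 0.2861 = 0.1761 mg/L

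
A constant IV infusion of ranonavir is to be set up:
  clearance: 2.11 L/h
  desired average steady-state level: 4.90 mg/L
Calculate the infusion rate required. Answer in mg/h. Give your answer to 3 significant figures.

At steady state, infusion rate R₀ = Css × CL = 4.90 × 2.110 = 10.34 mg/h

10.3 mg/h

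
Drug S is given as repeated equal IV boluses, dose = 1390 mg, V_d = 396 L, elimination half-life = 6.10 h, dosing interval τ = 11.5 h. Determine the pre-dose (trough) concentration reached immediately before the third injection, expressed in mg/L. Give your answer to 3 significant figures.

C₀ per dose = Dose / Vd = 1390 / 396 = 3.510 mg/L
k = ln2 / t½ = 0.693147 / 6.10 = 0.1136 h⁻¹
Fraction remaining after one interval: r = e^(−kτ) = e^(−0.1136 × 11.5) = 0.2708
Before dose 3, 2 doses have been given (aged 1τ, 2τ).
C_trough = C₀ × (r + r²) = 3.510 × (0.2708 + 0.07333) = 1.208 mg/L

1.21 mg/L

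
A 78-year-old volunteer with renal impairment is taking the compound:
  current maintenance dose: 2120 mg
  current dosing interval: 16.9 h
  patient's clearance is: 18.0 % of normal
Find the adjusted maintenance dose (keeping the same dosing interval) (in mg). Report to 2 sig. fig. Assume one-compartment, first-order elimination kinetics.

To keep the same average steady-state level, dosing rate must scale with clearance.
CL ratio = 18.0 / 100 = 0.1800
New dose (same interval) = 2120 × 0.1800 = 381.6 mg

380 mg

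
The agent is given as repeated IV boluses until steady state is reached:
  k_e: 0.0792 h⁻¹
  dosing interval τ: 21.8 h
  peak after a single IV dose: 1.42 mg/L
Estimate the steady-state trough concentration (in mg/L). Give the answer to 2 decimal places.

e^(−kτ) = e^(−0.07920 × 21.8) = 0.1779
Accumulation ratio R = 1 / (1 − e^(−kτ)) = 1 / (1 − 0.1779) = 1.216
Steady-state trough = C₀ × R × e^(−kτ) = 1.42 × 1.216 × 0.1779 = 0.3072 mg/L

0.31 mg/L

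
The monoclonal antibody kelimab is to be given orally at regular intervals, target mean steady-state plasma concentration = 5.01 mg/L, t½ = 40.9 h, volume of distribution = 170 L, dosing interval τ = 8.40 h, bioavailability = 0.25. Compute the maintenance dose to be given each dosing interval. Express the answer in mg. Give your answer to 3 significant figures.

485 mg

k = ln2 / t½ = 0.693147 / 40.9 = 0.01695 h⁻¹
CL = k × Vd = 0.01695 × 170 = 2.882 L/h
At steady state, F × (Dose/τ) = Css × CL.
Dose = Css × CL × τ / F = 5.01 × 2.882 × 8.40 / 0.25 = 485.1 mg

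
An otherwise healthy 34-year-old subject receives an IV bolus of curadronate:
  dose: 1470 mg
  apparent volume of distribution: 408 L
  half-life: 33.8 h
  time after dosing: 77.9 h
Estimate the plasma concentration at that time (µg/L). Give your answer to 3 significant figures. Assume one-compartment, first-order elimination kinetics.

C₀ = Dose / Vd = 1470 / 408 = 3.603 mg/L
k = ln2 / t½ = 0.693147 / 33.8 = 0.02051 h⁻¹
C = C₀ · e^(−k·t) = 3.603 × e^(−0.02051 × 77.9)
  = 3.603 × 0.2024 = 0.7292 mg/L
Convert: 0.7292 mg/L × 1000 = 729.2 µg/L

729 µg/L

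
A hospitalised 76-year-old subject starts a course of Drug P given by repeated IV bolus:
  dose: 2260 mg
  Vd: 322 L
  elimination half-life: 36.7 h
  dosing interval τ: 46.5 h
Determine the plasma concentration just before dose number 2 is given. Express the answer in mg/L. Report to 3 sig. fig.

C₀ per dose = Dose / Vd = 2260 / 322 = 7.019 mg/L
k = ln2 / t½ = 0.693147 / 36.7 = 0.01889 h⁻¹
Fraction remaining after one interval: r = e^(−kτ) = e^(−0.01889 × 46.5) = 0.4155
Before dose 2, 1 dose has been given (aged 1τ).
C_trough = C₀ × r = 7.019 × 0.4155 = 2.916 mg/L

2.92 mg/L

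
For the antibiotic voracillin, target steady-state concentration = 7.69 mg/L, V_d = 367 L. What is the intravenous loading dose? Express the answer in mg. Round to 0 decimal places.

2822 mg

LD = Css × Vd = 7.69 × 367 = 2822 mg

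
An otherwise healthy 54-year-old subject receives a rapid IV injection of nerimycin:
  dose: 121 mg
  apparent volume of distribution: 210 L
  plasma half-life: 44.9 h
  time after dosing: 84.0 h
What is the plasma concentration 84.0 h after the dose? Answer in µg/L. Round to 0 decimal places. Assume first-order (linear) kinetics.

C₀ = Dose / Vd = 121.0 / 210 = 0.5762 mg/L
k = ln2 / t½ = 0.693147 / 44.9 = 0.01544 h⁻¹
C = C₀ · e^(−k·t) = 0.5762 × e^(−0.01544 × 84.0)
  = 0.5762 × 0.2734 = 0.1575 mg/L
Convert: 0.1575 mg/L × 1000 = 157.5 µg/L

158 µg/L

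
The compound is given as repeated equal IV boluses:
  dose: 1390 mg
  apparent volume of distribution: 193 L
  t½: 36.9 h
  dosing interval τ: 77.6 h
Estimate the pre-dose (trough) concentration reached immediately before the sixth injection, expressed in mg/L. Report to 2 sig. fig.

C₀ per dose = Dose / Vd = 1390 / 193 = 7.202 mg/L
k = ln2 / t½ = 0.693147 / 36.9 = 0.01878 h⁻¹
Fraction remaining after one interval: r = e^(−kτ) = e^(−0.01878 × 77.6) = 0.2329
Before dose 6, 5 doses have been given (aged 1τ, 2τ, 3τ, 4τ, 5τ).
C_trough = C₀ × (r + r² + … + r^5) = C₀ × r(1−r^5)/(1−r)
        = 7.202 × 0.2329 × (1 − 0.0006852) / (1 − 0.2329) = 2.185 mg/L

2.2 mg/L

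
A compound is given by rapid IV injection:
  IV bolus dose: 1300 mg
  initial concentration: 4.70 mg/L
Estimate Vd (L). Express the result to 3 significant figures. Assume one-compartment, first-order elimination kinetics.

277 L

Vd = Dose / C₀ = 1300 / 4.70 = 276.6 L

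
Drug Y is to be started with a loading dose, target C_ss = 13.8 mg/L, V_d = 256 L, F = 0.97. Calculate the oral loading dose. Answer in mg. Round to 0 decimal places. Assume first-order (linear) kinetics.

3642 mg

LD = Css × Vd / F = 13.8 × 256 / 0.97 = 3642 mg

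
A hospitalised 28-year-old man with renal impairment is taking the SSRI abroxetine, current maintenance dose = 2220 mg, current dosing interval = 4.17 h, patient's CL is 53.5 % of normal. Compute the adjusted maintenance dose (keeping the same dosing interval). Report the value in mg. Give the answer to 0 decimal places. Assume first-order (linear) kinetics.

To keep the same average steady-state level, dosing rate must scale with clearance.
CL ratio = 53.5 / 100 = 0.5350
New dose (same interval) = 2220 × 0.5350 = 1188 mg

1188 mg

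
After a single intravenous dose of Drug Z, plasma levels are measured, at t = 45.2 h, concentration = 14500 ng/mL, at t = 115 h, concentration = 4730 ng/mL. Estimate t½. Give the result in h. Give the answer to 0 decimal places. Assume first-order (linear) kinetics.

k = ln(C₁/C₂) / (t₂ − t₁) = ln(14500/4730) / (115 − 45.2)
  = 1.120 / 69.80 = 0.01605 h⁻¹
t½ = ln2 / k = 0.693147 / 0.01605 = 43.19 h

43 h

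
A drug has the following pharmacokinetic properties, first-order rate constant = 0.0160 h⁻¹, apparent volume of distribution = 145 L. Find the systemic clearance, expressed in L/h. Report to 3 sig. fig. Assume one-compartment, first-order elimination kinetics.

CL = k × Vd = 0.0160 × 145 = 2.320 L/h

2.32 L/h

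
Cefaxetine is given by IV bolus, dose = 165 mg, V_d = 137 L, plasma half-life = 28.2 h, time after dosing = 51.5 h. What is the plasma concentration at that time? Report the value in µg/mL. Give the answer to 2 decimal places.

C₀ = Dose / Vd = 165.0 / 137 = 1.204 mg/L
k = ln2 / t½ = 0.693147 / 28.2 = 0.02458 h⁻¹
C = C₀ · e^(−k·t) = 1.204 × e^(−0.02458 × 51.5)
  = 1.204 × 0.2820 = 0.3395 mg/L
(0.3395 mg/L = 0.3395 µg/mL)

0.34 µg/mL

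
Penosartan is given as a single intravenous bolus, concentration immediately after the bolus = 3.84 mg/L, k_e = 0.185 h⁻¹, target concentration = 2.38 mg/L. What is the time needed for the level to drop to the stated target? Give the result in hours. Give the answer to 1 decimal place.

2.6 h

t = ln(C₀ / C) / k = ln(3.840 / 2.38) / 0.1850
  = ln(1.613) / 0.1850 = 0.4781 / 0.1850 = 2.584 h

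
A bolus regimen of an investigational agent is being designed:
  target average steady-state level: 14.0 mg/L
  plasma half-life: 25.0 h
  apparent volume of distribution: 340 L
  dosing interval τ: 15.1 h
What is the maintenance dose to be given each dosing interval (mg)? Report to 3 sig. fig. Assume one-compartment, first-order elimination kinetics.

k = ln2 / t½ = 0.693147 / 25.0 = 0.02773 h⁻¹
CL = k × Vd = 0.02773 × 340 = 9.428 L/h
At steady state, Dose/τ = Css × CL.
Dose = Css × CL × τ = 14.0 × 9.428 × 15.1 = 1993 mg

1990 mg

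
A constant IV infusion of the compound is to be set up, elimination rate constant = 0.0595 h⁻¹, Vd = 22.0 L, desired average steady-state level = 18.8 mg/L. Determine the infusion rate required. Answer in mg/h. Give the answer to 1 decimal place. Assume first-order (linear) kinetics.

CL = k × Vd = 0.05950 × 22.0 = 1.309 L/h
At steady state, infusion rate R₀ = Css × CL = 18.8 × 1.309 = 24.61 mg/h

24.6 mg/h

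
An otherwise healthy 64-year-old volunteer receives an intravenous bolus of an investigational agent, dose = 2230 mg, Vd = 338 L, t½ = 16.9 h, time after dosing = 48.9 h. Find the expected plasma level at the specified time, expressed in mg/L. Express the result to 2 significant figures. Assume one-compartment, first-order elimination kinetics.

0.89 mg/L

C₀ = Dose / Vd = 2230 / 338 = 6.598 mg/L
k = ln2 / t½ = 0.693147 / 16.9 = 0.04101 h⁻¹
C = C₀ · e^(−k·t) = 6.598 × e^(−0.04101 × 48.9)
  = 6.598 × 0.1346 = 0.8881 mg/L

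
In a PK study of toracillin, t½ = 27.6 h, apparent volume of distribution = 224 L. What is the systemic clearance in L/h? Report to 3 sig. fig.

5.63 L/h

k = ln2 / t½ = 0.693147 / 27.6 = 0.02511 h⁻¹
CL = k × Vd = 0.02511 × 224 = 5.625 L/h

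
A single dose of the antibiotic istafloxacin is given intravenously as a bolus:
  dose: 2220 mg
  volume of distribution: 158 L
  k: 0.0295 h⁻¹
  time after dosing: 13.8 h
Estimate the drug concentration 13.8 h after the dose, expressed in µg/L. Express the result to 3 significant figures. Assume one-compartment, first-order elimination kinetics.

C₀ = Dose / Vd = 2220 / 158 = 14.05 mg/L
C = C₀ · e^(−k·t) = 14.05 × e^(−0.02950 × 13.8)
  = 14.05 × 0.6656 = 9.352 mg/L
Convert: 9.352 mg/L × 1000 = 9352 µg/L

9350 µg/L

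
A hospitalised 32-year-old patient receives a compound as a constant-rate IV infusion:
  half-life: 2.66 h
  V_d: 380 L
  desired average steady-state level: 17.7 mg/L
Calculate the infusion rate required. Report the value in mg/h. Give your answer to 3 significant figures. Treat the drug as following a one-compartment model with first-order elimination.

k = ln2 / t½ = 0.693147 / 2.66 = 0.2606 h⁻¹
CL = k × Vd = 0.2606 × 380 = 99.03 L/h
At steady state, infusion rate R₀ = Css × CL = 17.7 × 99.03 = 1753 mg/h

1750 mg/h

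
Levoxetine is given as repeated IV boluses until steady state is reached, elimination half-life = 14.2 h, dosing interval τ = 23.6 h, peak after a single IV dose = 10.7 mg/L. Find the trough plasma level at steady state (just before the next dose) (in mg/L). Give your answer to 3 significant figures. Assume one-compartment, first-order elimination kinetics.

k = ln2 / t½ = 0.693147 / 14.2 = 0.04881 h⁻¹
e^(−kτ) = e^(−0.04881 × 23.6) = 0.3160
Accumulation ratio R = 1 / (1 − e^(−kτ)) = 1 / (1 − 0.3160) = 1.462
Steady-state trough = C₀ × R × e^(−kτ) = 10.7 × 1.462 × 0.3160 = 4.943 mg/L

4.94 mg/L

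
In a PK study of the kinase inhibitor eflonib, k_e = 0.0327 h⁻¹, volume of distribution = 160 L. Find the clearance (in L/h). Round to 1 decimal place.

5.2 L/h

CL = k × Vd = 0.0327 × 160 = 5.232 L/h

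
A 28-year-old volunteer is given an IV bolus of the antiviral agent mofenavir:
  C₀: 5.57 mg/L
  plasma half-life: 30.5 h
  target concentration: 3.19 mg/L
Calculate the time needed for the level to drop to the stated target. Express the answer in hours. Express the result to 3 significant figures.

k = ln2 / t½ = 0.693147 / 30.5 = 0.02273 h⁻¹
t = ln(C₀ / C) / k = ln(5.570 / 3.19) / 0.02273
  = ln(1.746) / 0.02273 = 0.5573 / 0.02273 = 24.52 h

24.5 h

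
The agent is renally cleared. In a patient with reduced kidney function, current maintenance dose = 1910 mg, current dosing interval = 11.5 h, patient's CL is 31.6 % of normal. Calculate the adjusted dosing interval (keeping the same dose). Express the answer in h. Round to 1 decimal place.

36.4 h

To keep the same average steady-state level, dosing rate must scale with clearance.
CL ratio = 31.6 / 100 = 0.3160
New interval (same dose) = 11.5 / 0.3160 = 36.39 h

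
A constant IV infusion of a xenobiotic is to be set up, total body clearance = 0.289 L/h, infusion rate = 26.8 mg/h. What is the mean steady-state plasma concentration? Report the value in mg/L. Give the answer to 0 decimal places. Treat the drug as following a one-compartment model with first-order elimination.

At steady state Css = R₀ / CL = 26.8 / 0.2890 = 92.73 mg/L

93 mg/L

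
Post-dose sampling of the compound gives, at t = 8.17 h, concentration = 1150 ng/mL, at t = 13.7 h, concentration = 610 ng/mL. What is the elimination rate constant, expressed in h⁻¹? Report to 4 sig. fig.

0.1147 h⁻¹

k = ln(C₁/C₂) / (t₂ − t₁) = ln(1150/610) / (13.7 − 8.17)
  = 0.6341 / 5.530 = 0.1147 h⁻¹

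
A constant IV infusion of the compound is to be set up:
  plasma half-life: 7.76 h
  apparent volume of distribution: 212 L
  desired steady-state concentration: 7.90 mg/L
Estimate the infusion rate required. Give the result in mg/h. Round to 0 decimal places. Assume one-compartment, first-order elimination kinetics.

150 mg/h

k = ln2 / t½ = 0.693147 / 7.76 = 0.08932 h⁻¹
CL = k × Vd = 0.08932 × 212 = 18.94 L/h
At steady state, infusion rate R₀ = Css × CL = 7.90 × 18.94 = 149.6 mg/h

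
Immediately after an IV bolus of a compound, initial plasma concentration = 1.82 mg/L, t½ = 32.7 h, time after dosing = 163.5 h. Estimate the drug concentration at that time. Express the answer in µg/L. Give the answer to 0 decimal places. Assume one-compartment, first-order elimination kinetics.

k = ln2 / t½ = 0.693147 / 32.7 = 0.02120 h⁻¹
t / t½ = 163.5 / 32.7 = 5 half-lives
C = C₀ × (1/2)^5 = 1.820 × 0.03125 = 0.05688 mg/L
Convert: 0.05688 mg/L × 1000 = 56.88 µg/L

57 µg/L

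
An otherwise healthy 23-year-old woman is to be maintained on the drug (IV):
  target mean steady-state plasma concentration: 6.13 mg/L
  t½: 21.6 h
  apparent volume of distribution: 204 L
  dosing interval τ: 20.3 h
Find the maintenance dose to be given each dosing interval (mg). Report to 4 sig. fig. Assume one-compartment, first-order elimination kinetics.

k = ln2 / t½ = 0.693147 / 21.6 = 0.03209 h⁻¹
CL = k × Vd = 0.03209 × 204 = 6.546 L/h
At steady state, Dose/τ = Css × CL.
Dose = Css × CL × τ = 6.13 × 6.546 × 20.3 = 814.6 mg

814.6 mg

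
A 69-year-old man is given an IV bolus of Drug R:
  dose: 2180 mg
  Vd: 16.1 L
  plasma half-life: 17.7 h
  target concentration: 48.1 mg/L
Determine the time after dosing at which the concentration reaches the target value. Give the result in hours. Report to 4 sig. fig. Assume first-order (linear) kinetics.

26.43 h

C₀ = Dose / Vd = 2180 / 16.1 = 135.4 mg/L
k = ln2 / t½ = 0.693147 / 17.7 = 0.03916 h⁻¹
t = ln(C₀ / C) / k = ln(135.4 / 48.1) / 0.03916
  = ln(2.815) / 0.03916 = 1.035 / 0.03916 = 26.43 h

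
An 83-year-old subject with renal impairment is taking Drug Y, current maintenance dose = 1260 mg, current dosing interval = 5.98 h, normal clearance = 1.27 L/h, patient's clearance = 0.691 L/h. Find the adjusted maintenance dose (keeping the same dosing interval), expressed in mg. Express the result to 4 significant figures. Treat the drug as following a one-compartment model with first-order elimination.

To keep the same average steady-state level, dosing rate must scale with clearance.
CL ratio = 0.691 / 1.27 = 0.5441
New dose (same interval) = 1260 × 0.5441 = 685.6 mg

685.6 mg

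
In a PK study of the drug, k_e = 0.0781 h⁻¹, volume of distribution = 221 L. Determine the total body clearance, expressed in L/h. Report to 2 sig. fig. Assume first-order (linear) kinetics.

CL = k × Vd = 0.0781 × 221 = 17.26 L/h

17 L/h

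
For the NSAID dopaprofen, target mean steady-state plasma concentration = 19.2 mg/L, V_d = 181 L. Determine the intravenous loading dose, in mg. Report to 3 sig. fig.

LD = Css × Vd = 19.2 × 181 = 3475 mg

3480 mg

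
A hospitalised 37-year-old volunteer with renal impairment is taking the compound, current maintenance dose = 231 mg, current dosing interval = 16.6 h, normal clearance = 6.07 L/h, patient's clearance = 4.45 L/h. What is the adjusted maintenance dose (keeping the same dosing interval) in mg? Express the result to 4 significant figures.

To keep the same average steady-state level, dosing rate must scale with clearance.
CL ratio = 4.45 / 6.07 = 0.7331
New dose (same interval) = 231 × 0.7331 = 169.3 mg

169.3 mg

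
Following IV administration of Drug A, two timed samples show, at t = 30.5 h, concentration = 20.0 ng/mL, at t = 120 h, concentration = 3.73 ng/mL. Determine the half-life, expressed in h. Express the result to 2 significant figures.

37 h

k = ln(C₁/C₂) / (t₂ − t₁) = ln(20.0/3.73) / (120 − 30.5)
  = 1.679 / 89.50 = 0.01876 h⁻¹
t½ = ln2 / k = 0.693147 / 0.01876 = 36.95 h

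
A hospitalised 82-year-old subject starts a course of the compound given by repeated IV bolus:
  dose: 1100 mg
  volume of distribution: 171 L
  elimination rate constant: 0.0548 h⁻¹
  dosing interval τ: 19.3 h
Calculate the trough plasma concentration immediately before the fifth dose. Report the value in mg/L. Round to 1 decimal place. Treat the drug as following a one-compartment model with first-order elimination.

C₀ per dose = Dose / Vd = 1100 / 171 = 6.433 mg/L
Fraction remaining after one interval: r = e^(−kτ) = e^(−0.05480 × 19.3) = 0.3473
Before dose 5, 4 doses have been given (aged 1τ, 2τ, 3τ, 4τ).
C_trough = C₀ × (r + r² + … + r^4) = C₀ × r(1−r^4)/(1−r)
        = 6.433 × 0.3473 × (1 − 0.01455) / (1 − 0.3473) = 3.373 mg/L

3.4 mg/L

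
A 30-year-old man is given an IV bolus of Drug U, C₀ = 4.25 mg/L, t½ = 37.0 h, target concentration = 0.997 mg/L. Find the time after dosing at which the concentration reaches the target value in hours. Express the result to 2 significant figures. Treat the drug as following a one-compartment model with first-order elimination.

k = ln2 / t½ = 0.693147 / 37.0 = 0.01873 h⁻¹
t = ln(C₀ / C) / k = ln(4.250 / 0.997) / 0.01873
  = ln(4.263) / 0.01873 = 1.450 / 0.01873 = 77.42 h

77 h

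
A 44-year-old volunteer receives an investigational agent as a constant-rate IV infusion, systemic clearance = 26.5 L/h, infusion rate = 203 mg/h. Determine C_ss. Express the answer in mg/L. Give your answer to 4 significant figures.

At steady state Css = R₀ / CL = 203 / 26.50 = 7.660 mg/L

7.660 mg/L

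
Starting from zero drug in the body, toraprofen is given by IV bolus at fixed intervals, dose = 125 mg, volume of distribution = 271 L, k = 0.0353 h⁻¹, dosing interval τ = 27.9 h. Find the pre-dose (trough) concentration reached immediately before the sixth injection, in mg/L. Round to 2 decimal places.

0.27 mg/L

C₀ per dose = Dose / Vd = 125 / 271 = 0.4613 mg/L
Fraction remaining after one interval: r = e^(−kτ) = e^(−0.03530 × 27.9) = 0.3735
Before dose 6, 5 doses have been given (aged 1τ, 2τ, 3τ, 4τ, 5τ).
C_trough = C₀ × (r + r² + … + r^5) = C₀ × r(1−r^5)/(1−r)
        = 0.4613 × 0.3735 × (1 − 0.007269) / (1 − 0.3735) = 0.2730 mg/L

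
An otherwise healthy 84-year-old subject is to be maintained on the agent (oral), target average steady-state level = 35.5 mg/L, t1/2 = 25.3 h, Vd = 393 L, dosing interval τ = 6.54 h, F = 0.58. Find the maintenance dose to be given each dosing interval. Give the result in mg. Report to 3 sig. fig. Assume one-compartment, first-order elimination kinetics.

4310 mg

k = ln2 / t½ = 0.693147 / 25.3 = 0.02740 h⁻¹
CL = k × Vd = 0.02740 × 393 = 10.77 L/h
At steady state, F × (Dose/τ) = Css × CL.
Dose = Css × CL × τ / F = 35.5 × 10.77 × 6.54 / 0.58 = 4311 mg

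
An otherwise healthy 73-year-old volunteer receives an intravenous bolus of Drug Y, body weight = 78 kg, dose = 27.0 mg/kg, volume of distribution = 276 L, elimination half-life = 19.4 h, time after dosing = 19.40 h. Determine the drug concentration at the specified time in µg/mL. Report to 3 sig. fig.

3.82 µg/mL

Total dose = 27.0 × 78 = 2106 mg
C₀ = Dose / Vd = 2106 / 276 = 7.630 mg/L
k = ln2 / t½ = 0.693147 / 19.4 = 0.03573 h⁻¹
t / t½ = 19.40 / 19.4 = 1 half-lives
C = C₀ × (1/2)^1 = 7.630 × 0.5000 = 3.815 mg/L
(3.815 mg/L = 3.815 µg/mL)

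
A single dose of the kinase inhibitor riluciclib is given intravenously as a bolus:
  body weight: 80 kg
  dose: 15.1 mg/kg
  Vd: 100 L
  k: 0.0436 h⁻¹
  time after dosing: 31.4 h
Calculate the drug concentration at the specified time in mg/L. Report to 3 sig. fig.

3.07 mg/L

Total dose = 15.1 × 80 = 1208 mg
C₀ = Dose / Vd = 1208 / 100 = 12.08 mg/L
C = C₀ · e^(−k·t) = 12.08 × e^(−0.04360 × 31.4)
  = 12.08 × 0.2544 = 3.073 mg/L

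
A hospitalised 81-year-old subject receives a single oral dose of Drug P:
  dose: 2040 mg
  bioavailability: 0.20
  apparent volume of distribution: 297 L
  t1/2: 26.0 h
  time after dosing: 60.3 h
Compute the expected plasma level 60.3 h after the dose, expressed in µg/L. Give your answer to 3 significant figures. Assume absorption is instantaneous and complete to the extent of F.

275 µg/L

Amount reaching circulation = F × Dose = 0.20 × 2040 = 408.0 mg
C₀ = F·Dose / Vd = 408.0 / 297 = 1.374 mg/L
k = ln2 / t½ = 0.693147 / 26.0 = 0.02666 h⁻¹
C = C₀ · e^(−k·t) = 1.374 × e^(−0.02666 × 60.3)
  = 1.374 × 0.2004 = 0.2753 mg/L
Convert: 0.2753 mg/L × 1000 = 275.3 µg/L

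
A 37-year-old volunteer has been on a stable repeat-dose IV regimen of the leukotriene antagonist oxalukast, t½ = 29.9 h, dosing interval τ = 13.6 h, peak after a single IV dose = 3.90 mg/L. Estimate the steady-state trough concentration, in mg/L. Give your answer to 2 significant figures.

11 mg/L

k = ln2 / t½ = 0.693147 / 29.9 = 0.02318 h⁻¹
e^(−kτ) = e^(−0.02318 × 13.6) = 0.7296
Accumulation ratio R = 1 / (1 − e^(−kτ)) = 1 / (1 − 0.7296) = 3.698
Steady-state trough = C₀ × R × e^(−kτ) = 3.90 × 3.698 × 0.7296 = 10.52 mg/L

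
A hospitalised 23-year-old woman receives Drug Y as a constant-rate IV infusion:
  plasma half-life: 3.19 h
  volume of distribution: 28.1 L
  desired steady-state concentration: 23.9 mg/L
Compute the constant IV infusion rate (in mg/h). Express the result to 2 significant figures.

k = ln2 / t½ = 0.693147 / 3.19 = 0.2173 h⁻¹
CL = k × Vd = 0.2173 × 28.1 = 6.106 L/h
At steady state, infusion rate R₀ = Css × CL = 23.9 × 6.106 = 145.9 mg/h

150 mg/h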